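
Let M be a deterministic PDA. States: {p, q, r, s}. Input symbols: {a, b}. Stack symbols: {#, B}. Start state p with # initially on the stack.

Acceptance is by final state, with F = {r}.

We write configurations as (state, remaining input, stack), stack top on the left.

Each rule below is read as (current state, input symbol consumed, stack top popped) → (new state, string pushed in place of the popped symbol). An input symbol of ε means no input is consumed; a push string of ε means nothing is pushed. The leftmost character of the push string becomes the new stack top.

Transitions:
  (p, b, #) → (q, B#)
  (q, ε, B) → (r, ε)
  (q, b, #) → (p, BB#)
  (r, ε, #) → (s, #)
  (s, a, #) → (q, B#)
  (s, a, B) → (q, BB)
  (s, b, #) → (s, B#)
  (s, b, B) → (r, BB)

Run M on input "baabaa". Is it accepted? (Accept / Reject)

(p, baabaa, #)
  read b, top #: go to q, push B# → (q, aabaa, B#)
  ε-move, top B: go to r, push ε → (r, aabaa, #)
  ε-move, top #: go to s, push # → (s, aabaa, #)
  read a, top #: go to q, push B# → (q, abaa, B#)
  ε-move, top B: go to r, push ε → (r, abaa, #)
  ε-move, top #: go to s, push # → (s, abaa, #)
  read a, top #: go to q, push B# → (q, baa, B#)
  ε-move, top B: go to r, push ε → (r, baa, #)
  ε-move, top #: go to s, push # → (s, baa, #)
  read b, top #: go to s, push B# → (s, aa, B#)
  read a, top B: go to q, push BB → (q, a, BB#)
  ε-move, top B: go to r, push ε → (r, a, B#)
No transition applies at (r, a, B#); input not fully consumed.

Reject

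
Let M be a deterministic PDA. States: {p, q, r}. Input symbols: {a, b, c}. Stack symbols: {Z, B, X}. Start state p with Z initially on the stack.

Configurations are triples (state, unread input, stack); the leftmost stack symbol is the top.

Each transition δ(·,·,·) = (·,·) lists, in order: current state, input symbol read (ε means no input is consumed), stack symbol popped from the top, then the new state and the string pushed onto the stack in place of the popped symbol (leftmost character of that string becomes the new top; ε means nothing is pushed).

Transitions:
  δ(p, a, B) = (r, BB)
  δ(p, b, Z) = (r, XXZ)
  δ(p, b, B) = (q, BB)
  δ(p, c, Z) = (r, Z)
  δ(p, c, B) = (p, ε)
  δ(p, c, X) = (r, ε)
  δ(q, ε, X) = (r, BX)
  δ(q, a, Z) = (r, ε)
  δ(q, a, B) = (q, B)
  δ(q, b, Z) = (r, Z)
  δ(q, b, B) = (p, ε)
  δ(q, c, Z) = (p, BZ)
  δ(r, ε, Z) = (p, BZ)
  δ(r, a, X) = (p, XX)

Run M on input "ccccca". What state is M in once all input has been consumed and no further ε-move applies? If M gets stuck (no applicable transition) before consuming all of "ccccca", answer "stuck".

r

(p, ccccca, Z) ⊢ (r, cccca, Z) ⊢ (p, cccca, BZ) ⊢ (p, ccca, Z) ⊢ (r, cca, Z) ⊢ (p, cca, BZ) ⊢ (p, ca, Z) ⊢ (r, a, Z) ⊢ (p, a, BZ) ⊢ (r, ε, BBZ)
All input consumed; M is in state r.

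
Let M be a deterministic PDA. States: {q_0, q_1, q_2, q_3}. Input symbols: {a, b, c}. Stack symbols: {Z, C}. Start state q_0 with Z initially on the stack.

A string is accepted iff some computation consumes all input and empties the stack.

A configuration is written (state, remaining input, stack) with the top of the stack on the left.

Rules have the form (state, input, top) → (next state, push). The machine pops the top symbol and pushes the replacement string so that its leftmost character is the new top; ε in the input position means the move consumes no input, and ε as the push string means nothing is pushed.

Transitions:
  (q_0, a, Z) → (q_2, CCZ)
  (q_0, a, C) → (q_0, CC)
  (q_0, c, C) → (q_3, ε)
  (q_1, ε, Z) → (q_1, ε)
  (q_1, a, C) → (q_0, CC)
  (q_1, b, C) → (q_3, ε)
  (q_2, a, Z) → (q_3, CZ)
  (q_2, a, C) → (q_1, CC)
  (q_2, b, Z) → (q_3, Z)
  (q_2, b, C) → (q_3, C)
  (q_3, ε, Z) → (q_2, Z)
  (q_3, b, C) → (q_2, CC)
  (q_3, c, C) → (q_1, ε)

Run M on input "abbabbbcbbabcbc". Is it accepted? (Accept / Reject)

(q_0, abbabbbcbbabcbc, Z) ⊢ (q_2, bbabbbcbbabcbc, CCZ) ⊢ (q_3, babbbcbbabcbc, CCZ) ⊢ (q_2, abbbcbbabcbc, CCCZ) ⊢ (q_1, bbbcbbabcbc, CCCCZ) ⊢ (q_3, bbcbbabcbc, CCCZ) ⊢ (q_2, bcbbabcbc, CCCCZ) ⊢ (q_3, cbbabcbc, CCCCZ) ⊢ (q_1, bbabcbc, CCCZ) ⊢ (q_3, babcbc, CCZ) ⊢ (q_2, abcbc, CCCZ) ⊢ (q_1, bcbc, CCCCZ) ⊢ (q_3, cbc, CCCZ) ⊢ (q_1, bc, CCZ) ⊢ (q_3, c, CZ) ⊢ (q_1, ε, Z) ⊢ (q_1, ε, ε)
All input consumed and the stack is empty.

Accept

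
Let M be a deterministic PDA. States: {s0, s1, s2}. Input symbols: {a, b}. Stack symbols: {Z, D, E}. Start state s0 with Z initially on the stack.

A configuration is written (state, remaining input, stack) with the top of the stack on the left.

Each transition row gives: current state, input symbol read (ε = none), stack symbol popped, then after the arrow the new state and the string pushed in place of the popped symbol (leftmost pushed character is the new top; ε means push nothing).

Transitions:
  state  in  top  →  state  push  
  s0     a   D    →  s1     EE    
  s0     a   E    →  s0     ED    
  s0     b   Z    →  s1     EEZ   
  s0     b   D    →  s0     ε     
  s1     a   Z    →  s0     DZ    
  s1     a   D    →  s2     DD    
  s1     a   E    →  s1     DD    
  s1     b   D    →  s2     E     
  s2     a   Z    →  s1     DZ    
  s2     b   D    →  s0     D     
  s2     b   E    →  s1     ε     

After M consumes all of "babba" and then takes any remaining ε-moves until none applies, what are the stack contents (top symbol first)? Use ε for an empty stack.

(s0, babba, Z)
  read b, top Z: go to s1, push EEZ → (s1, abba, EEZ)
  read a, top E: go to s1, push DD → (s1, bba, DDEZ)
  read b, top D: go to s2, push E → (s2, ba, EDEZ)
  read b, top E: go to s1, push ε → (s1, a, DEZ)
  read a, top D: go to s2, push DD → (s2, ε, DDEZ)
All input consumed in state s2 with stack DDEZ.

DDEZ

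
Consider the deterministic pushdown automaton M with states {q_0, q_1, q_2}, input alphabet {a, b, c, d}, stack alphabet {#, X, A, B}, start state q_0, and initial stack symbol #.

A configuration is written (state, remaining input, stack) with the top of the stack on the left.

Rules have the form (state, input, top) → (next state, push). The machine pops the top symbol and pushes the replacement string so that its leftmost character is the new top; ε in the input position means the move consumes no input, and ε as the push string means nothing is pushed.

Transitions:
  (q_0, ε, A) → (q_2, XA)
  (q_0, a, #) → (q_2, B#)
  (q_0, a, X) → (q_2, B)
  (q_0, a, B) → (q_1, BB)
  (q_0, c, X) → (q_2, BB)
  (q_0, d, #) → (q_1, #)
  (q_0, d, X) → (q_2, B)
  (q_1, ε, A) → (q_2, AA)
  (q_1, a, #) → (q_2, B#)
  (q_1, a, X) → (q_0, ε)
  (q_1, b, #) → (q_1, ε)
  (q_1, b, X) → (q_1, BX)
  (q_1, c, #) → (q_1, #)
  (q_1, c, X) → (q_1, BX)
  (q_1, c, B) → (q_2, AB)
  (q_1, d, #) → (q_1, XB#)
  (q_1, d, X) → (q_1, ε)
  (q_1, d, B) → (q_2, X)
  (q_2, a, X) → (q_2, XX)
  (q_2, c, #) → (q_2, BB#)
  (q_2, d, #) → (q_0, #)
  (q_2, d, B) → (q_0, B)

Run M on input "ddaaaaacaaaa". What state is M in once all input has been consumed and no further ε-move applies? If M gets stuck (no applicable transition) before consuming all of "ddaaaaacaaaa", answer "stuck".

(q_0, ddaaaaacaaaa, #) ⊢ (q_1, daaaaacaaaa, #) ⊢ (q_1, aaaaacaaaa, XB#) ⊢ (q_0, aaaacaaaa, B#) ⊢ (q_1, aaacaaaa, BB#)
No transition for (q_1, a, top B); M blocks with input aaacaaaa remaining.

stuck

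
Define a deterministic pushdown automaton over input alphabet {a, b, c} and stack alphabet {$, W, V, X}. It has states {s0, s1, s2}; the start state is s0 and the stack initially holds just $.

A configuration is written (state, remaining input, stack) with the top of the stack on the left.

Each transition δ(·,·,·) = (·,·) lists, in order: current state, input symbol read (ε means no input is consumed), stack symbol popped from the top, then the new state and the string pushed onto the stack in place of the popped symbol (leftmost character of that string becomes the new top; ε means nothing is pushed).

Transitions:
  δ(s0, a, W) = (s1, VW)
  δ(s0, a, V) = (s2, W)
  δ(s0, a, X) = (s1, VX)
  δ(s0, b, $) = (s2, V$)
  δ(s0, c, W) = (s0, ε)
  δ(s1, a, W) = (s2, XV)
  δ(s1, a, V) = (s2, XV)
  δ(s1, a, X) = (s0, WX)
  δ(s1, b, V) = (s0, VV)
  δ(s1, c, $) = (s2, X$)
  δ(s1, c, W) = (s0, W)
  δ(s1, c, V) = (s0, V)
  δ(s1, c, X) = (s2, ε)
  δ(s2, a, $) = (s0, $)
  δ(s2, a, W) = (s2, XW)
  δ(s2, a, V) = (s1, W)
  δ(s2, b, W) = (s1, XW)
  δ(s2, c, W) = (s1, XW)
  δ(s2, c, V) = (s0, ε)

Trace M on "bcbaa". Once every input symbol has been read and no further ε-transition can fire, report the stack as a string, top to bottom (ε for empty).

XV$

(s0, bcbaa, $) ⊢ (s2, cbaa, V$) ⊢ (s0, baa, $) ⊢ (s2, aa, V$) ⊢ (s1, a, W$) ⊢ (s2, ε, XV$)
All input consumed in state s2 with stack XV$.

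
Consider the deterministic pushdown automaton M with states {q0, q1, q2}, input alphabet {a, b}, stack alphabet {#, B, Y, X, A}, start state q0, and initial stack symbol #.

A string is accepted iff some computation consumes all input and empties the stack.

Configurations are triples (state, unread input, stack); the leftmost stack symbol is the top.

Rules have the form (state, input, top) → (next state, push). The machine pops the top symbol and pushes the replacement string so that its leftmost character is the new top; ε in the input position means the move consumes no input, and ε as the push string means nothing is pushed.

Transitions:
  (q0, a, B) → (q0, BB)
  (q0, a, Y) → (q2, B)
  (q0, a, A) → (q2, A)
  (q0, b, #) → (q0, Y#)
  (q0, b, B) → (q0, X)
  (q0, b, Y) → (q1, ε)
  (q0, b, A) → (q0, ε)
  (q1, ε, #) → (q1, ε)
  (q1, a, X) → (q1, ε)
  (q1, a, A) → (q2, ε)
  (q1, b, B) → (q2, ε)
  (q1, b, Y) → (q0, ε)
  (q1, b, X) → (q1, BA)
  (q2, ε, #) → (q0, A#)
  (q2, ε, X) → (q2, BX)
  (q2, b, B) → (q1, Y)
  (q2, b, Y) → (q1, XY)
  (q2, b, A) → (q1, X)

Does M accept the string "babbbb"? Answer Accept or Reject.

Accept

(q0, babbbb, #) ⊢ (q0, abbbb, Y#) ⊢ (q2, bbbb, B#) ⊢ (q1, bbb, Y#) ⊢ (q0, bb, #) ⊢ (q0, b, Y#) ⊢ (q1, ε, #) ⊢ (q1, ε, ε)
All input consumed and the stack is empty.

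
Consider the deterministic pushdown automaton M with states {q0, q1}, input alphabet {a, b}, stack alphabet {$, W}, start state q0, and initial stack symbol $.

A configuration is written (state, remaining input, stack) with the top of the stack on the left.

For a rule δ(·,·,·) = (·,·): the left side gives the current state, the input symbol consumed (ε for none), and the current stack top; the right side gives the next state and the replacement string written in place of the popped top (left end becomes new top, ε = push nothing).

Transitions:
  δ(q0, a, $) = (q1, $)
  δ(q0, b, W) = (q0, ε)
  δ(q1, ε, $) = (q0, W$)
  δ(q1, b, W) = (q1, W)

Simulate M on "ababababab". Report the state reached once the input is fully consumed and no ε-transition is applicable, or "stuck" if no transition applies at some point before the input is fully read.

(q0, ababababab, $)
  read a, top $: go to q1, push $ → (q1, babababab, $)
  ε-move, top $: go to q0, push W$ → (q0, babababab, W$)
  read b, top W: go to q0, push ε → (q0, abababab, $)
  read a, top $: go to q1, push $ → (q1, bababab, $)
  ε-move, top $: go to q0, push W$ → (q0, bababab, W$)
  read b, top W: go to q0, push ε → (q0, ababab, $)
  read a, top $: go to q1, push $ → (q1, babab, $)
  ε-move, top $: go to q0, push W$ → (q0, babab, W$)
  read b, top W: go to q0, push ε → (q0, abab, $)
  read a, top $: go to q1, push $ → (q1, bab, $)
  ε-move, top $: go to q0, push W$ → (q0, bab, W$)
  read b, top W: go to q0, push ε → (q0, ab, $)
  read a, top $: go to q1, push $ → (q1, b, $)
  ε-move, top $: go to q0, push W$ → (q0, b, W$)
  read b, top W: go to q0, push ε → (q0, ε, $)
All input consumed; M is in state q0.

q0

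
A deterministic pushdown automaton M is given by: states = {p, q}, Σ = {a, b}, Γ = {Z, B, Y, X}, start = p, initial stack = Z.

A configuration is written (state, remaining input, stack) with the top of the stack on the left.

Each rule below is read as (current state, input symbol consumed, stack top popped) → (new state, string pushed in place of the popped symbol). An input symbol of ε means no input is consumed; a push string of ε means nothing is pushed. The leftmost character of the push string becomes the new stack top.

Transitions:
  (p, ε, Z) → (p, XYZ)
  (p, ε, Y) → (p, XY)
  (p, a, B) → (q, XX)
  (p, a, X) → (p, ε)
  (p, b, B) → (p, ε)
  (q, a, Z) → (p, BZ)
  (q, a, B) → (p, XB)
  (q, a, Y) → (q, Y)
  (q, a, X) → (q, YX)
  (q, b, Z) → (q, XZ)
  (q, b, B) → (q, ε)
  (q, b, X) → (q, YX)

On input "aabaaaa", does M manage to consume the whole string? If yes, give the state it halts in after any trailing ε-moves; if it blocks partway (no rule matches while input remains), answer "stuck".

(p, aabaaaa, Z)
  ε-move, top Z: go to p, push XYZ → (p, aabaaaa, XYZ)
  read a, top X: go to p, push ε → (p, abaaaa, YZ)
  ε-move, top Y: go to p, push XY → (p, abaaaa, XYZ)
  read a, top X: go to p, push ε → (p, baaaa, YZ)
  ε-move, top Y: go to p, push XY → (p, baaaa, XYZ)
No transition for (p, b, top X); M blocks with input baaaa remaining.

stuck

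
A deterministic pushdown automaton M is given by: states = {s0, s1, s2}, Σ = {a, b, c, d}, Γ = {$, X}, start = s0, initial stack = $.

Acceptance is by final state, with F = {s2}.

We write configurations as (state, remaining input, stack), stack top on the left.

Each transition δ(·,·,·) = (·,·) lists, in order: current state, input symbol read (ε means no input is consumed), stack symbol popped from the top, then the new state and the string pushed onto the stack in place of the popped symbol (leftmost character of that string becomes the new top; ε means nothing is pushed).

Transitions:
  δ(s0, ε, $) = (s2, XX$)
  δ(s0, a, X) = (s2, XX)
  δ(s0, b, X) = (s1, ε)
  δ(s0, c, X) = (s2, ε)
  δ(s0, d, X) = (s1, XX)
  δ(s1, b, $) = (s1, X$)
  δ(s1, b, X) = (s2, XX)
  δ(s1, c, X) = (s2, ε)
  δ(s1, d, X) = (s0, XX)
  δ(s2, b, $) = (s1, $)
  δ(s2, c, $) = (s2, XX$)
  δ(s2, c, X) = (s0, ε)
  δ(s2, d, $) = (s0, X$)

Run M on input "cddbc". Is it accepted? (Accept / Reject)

(s0, cddbc, $) ⊢ (s2, cddbc, XX$) ⊢ (s0, ddbc, X$) ⊢ (s1, dbc, XX$) ⊢ (s0, bc, XXX$) ⊢ (s1, c, XX$) ⊢ (s2, ε, X$)
All input consumed; state s2 ∈ F.

Accept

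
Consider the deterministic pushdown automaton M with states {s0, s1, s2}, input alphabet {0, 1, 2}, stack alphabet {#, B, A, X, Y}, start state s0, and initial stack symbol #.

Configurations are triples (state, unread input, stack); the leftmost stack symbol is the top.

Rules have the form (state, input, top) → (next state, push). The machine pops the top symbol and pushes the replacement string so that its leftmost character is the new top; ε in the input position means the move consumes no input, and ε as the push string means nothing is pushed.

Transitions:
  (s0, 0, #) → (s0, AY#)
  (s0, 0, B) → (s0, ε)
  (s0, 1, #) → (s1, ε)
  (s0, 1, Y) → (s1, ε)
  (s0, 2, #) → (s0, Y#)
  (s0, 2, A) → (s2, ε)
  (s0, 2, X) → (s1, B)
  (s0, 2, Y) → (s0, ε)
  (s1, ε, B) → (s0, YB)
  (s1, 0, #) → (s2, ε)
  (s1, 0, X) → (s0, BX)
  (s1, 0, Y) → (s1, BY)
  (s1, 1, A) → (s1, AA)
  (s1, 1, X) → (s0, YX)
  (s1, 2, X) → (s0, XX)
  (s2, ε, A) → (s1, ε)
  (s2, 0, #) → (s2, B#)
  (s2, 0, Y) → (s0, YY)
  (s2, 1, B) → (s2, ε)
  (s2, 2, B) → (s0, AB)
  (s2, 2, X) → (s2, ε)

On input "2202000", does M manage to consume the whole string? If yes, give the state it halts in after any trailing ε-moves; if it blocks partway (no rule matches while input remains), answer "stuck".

(s0, 2202000, #)
  read 2, top #: go to s0, push Y# → (s0, 202000, Y#)
  read 2, top Y: go to s0, push ε → (s0, 02000, #)
  read 0, top #: go to s0, push AY# → (s0, 2000, AY#)
  read 2, top A: go to s2, push ε → (s2, 000, Y#)
  read 0, top Y: go to s0, push YY → (s0, 00, YY#)
No transition for (s0, 0, top Y); M blocks with input 00 remaining.

stuck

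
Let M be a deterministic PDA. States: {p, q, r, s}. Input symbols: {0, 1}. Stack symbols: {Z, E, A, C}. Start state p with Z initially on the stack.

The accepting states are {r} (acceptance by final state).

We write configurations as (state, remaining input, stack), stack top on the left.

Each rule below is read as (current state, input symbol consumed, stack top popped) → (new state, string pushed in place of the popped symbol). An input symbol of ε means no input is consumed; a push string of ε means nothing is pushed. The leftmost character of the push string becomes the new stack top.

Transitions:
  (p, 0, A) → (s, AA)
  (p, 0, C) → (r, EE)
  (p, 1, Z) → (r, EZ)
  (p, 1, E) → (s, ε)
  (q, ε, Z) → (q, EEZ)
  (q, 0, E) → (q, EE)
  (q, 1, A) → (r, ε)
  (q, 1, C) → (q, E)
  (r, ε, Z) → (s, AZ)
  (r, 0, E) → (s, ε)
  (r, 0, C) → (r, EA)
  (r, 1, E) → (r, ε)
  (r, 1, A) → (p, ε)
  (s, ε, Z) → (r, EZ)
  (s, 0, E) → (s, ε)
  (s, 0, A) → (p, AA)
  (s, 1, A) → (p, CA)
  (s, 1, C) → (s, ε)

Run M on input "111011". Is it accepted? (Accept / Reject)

(p, 111011, Z)
  read 1, top Z: go to r, push EZ → (r, 11011, EZ)
  read 1, top E: go to r, push ε → (r, 1011, Z)
  ε-move, top Z: go to s, push AZ → (s, 1011, AZ)
  read 1, top A: go to p, push CA → (p, 011, CAZ)
  read 0, top C: go to r, push EE → (r, 11, EEAZ)
  read 1, top E: go to r, push ε → (r, 1, EAZ)
  read 1, top E: go to r, push ε → (r, ε, AZ)
All input consumed; state r ∈ F.

Accept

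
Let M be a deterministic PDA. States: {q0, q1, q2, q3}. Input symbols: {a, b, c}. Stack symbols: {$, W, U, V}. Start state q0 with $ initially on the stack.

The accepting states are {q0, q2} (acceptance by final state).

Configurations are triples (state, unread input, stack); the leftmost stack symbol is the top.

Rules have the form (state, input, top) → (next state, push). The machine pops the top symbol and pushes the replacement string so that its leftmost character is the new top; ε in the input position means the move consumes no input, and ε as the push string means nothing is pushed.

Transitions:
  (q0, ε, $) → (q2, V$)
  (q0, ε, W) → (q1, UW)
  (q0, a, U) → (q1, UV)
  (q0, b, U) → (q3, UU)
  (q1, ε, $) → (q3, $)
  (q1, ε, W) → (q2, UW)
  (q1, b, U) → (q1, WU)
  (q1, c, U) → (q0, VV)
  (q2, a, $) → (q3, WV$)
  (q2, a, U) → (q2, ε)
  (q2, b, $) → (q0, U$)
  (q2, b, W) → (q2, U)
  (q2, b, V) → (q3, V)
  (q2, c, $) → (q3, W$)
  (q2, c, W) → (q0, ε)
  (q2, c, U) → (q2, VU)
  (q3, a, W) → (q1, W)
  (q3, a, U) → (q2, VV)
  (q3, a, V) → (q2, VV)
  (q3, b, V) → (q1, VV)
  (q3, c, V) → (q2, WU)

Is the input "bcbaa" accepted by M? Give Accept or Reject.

Accept

(q0, bcbaa, $)
  ε-move, top $: go to q2, push V$ → (q2, bcbaa, V$)
  read b, top V: go to q3, push V → (q3, cbaa, V$)
  read c, top V: go to q2, push WU → (q2, baa, WU$)
  read b, top W: go to q2, push U → (q2, aa, UU$)
  read a, top U: go to q2, push ε → (q2, a, U$)
  read a, top U: go to q2, push ε → (q2, ε, $)
All input consumed; state q2 ∈ F.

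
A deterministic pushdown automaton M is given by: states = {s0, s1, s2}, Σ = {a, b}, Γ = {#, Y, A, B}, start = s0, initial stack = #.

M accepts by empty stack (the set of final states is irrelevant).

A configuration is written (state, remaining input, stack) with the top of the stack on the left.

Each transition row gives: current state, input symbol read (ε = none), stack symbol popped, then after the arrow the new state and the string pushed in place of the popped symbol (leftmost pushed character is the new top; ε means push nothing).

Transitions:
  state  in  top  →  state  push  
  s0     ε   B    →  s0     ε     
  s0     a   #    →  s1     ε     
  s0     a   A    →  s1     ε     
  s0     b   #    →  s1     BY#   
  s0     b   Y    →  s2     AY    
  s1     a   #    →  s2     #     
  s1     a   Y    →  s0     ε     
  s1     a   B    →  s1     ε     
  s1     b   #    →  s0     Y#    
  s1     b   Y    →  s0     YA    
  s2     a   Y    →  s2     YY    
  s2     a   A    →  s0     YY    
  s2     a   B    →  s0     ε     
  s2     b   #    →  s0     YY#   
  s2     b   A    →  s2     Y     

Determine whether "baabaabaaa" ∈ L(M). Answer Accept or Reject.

(s0, baabaabaaa, #) ⊢ (s1, aabaabaaa, BY#) ⊢ (s1, abaabaaa, Y#) ⊢ (s0, baabaaa, #) ⊢ (s1, aabaaa, BY#) ⊢ (s1, abaaa, Y#) ⊢ (s0, baaa, #) ⊢ (s1, aaa, BY#) ⊢ (s1, aa, Y#) ⊢ (s0, a, #) ⊢ (s1, ε, ε)
All input consumed and the stack is empty.

Accept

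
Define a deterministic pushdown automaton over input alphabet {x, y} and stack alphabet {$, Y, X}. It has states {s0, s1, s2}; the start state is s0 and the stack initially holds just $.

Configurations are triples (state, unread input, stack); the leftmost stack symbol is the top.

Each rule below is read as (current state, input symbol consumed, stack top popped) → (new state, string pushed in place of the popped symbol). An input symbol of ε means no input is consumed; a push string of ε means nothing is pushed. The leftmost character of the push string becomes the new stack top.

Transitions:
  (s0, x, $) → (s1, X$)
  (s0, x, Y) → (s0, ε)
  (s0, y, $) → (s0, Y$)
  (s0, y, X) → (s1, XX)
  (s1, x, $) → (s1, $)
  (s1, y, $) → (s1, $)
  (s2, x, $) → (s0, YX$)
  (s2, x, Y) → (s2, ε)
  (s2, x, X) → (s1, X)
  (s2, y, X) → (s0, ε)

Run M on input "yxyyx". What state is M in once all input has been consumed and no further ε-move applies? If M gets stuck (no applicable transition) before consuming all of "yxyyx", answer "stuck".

(s0, yxyyx, $)
  read y, top $: go to s0, push Y$ → (s0, xyyx, Y$)
  read x, top Y: go to s0, push ε → (s0, yyx, $)
  read y, top $: go to s0, push Y$ → (s0, yx, Y$)
No transition for (s0, y, top Y); M blocks with input yx remaining.

stuck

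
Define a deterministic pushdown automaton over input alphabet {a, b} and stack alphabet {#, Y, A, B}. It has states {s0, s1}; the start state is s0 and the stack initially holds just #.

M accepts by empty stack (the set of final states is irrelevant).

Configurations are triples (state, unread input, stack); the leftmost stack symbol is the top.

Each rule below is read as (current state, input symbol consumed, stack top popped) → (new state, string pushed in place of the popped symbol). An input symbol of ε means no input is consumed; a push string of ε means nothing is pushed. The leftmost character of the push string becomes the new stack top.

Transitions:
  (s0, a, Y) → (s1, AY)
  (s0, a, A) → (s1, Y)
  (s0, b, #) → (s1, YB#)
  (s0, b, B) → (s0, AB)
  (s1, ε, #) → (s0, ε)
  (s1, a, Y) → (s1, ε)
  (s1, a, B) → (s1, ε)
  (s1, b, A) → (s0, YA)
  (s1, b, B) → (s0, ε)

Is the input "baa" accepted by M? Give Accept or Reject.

(s0, baa, #)
  read b, top #: go to s1, push YB# → (s1, aa, YB#)
  read a, top Y: go to s1, push ε → (s1, a, B#)
  read a, top B: go to s1, push ε → (s1, ε, #)
  ε-move, top #: go to s0, push ε → (s0, ε, ε)
All input consumed and the stack is empty.

Accept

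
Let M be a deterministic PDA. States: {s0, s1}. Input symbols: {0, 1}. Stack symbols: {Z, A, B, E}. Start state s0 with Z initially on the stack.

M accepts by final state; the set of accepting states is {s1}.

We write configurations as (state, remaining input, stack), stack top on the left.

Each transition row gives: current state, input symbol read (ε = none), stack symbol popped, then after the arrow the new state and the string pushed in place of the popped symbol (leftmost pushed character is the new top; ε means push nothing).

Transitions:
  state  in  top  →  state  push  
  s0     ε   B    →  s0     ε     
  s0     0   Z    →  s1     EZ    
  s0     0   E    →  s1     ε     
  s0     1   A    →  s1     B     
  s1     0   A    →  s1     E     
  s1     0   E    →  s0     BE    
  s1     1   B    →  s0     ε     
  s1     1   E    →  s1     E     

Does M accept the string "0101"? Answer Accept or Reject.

(s0, 0101, Z) ⊢ (s1, 101, EZ) ⊢ (s1, 01, EZ) ⊢ (s0, 1, BEZ) ⊢ (s0, 1, EZ)
No transition applies at (s0, 1, EZ); input not fully consumed.

Reject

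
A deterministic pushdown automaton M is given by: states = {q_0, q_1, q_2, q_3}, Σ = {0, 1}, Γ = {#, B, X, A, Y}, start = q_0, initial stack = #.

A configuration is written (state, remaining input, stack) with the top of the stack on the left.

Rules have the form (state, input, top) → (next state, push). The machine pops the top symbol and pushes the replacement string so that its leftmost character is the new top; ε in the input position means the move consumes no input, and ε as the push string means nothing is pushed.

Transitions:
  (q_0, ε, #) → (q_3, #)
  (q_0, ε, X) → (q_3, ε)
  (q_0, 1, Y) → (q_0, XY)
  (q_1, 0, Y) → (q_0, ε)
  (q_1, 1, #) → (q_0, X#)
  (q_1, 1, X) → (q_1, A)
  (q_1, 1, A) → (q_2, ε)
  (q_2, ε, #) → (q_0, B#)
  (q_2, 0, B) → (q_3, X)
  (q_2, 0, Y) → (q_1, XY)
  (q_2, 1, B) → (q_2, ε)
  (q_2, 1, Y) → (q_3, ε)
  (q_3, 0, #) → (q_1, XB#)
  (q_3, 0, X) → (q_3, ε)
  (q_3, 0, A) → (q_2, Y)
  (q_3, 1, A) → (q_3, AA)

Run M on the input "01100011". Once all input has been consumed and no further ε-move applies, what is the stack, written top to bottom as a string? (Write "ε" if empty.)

B#

(q_0, 01100011, #) ⊢ (q_3, 01100011, #) ⊢ (q_1, 1100011, XB#) ⊢ (q_1, 100011, AB#) ⊢ (q_2, 00011, B#) ⊢ (q_3, 0011, X#) ⊢ (q_3, 011, #) ⊢ (q_1, 11, XB#) ⊢ (q_1, 1, AB#) ⊢ (q_2, ε, B#)
All input consumed in state q_2 with stack B#.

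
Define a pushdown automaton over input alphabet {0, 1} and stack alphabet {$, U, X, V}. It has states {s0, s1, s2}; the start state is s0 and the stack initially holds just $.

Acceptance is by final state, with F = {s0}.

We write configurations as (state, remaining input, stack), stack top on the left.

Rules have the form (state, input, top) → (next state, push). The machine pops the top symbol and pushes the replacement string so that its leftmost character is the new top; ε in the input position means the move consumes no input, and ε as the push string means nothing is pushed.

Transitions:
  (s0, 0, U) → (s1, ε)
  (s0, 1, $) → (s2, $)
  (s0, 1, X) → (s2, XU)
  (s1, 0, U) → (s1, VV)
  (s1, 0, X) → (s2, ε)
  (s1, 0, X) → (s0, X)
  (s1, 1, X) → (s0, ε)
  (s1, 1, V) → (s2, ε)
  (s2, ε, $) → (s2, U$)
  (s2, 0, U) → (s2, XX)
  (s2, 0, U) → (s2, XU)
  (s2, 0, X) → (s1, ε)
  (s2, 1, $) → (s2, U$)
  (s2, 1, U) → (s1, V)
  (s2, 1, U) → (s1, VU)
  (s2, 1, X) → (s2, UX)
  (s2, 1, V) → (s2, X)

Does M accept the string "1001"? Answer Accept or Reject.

Accept

One accepting computation: (s0, 1001, $) ⊢ (s2, 001, $) ⊢ (s2, 001, U$) ⊢ (s2, 01, XX$) ⊢ (s1, 1, X$) ⊢ (s0, ε, $)
All input consumed and state s0 ∈ F.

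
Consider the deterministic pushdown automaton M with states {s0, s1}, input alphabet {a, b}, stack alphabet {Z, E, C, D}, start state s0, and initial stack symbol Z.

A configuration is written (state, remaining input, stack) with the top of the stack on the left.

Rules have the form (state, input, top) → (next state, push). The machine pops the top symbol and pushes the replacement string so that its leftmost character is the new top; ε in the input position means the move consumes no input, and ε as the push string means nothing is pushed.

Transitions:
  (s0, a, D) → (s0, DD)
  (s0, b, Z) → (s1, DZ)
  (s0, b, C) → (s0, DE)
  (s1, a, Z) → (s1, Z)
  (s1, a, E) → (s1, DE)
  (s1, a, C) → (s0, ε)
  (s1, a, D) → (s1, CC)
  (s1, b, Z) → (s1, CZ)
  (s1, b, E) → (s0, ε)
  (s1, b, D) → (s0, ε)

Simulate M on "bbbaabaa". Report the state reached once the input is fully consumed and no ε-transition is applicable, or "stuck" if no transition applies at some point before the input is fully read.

(s0, bbbaabaa, Z)
  read b, top Z: go to s1, push DZ → (s1, bbaabaa, DZ)
  read b, top D: go to s0, push ε → (s0, baabaa, Z)
  read b, top Z: go to s1, push DZ → (s1, aabaa, DZ)
  read a, top D: go to s1, push CC → (s1, abaa, CCZ)
  read a, top C: go to s0, push ε → (s0, baa, CZ)
  read b, top C: go to s0, push DE → (s0, aa, DEZ)
  read a, top D: go to s0, push DD → (s0, a, DDEZ)
  read a, top D: go to s0, push DD → (s0, ε, DDDEZ)
All input consumed; M is in state s0.

s0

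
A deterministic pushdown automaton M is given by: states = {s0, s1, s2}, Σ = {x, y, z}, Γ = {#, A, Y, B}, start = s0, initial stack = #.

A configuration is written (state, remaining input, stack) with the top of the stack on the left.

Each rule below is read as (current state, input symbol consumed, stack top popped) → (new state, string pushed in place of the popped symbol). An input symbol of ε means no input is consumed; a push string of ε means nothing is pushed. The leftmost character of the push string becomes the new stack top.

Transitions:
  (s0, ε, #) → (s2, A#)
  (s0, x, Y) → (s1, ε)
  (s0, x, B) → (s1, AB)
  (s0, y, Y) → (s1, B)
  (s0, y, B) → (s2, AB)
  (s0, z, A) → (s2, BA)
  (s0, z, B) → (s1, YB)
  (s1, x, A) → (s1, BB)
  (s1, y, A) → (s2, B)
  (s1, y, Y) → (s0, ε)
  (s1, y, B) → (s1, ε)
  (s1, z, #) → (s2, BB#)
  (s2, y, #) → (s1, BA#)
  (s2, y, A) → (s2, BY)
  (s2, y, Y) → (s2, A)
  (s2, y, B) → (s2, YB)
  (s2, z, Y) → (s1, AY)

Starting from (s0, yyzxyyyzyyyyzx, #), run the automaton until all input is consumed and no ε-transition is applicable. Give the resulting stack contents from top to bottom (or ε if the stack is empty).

(s0, yyzxyyyzyyyyzx, #) ⊢ (s2, yyzxyyyzyyyyzx, A#) ⊢ (s2, yzxyyyzyyyyzx, BY#) ⊢ (s2, zxyyyzyyyyzx, YBY#) ⊢ (s1, xyyyzyyyyzx, AYBY#) ⊢ (s1, yyyzyyyyzx, BBYBY#) ⊢ (s1, yyzyyyyzx, BYBY#) ⊢ (s1, yzyyyyzx, YBY#) ⊢ (s0, zyyyyzx, BY#) ⊢ (s1, yyyyzx, YBY#) ⊢ (s0, yyyzx, BY#) ⊢ (s2, yyzx, ABY#) ⊢ (s2, yzx, BYBY#) ⊢ (s2, zx, YBYBY#) ⊢ (s1, x, AYBYBY#) ⊢ (s1, ε, BBYBYBY#)
All input consumed in state s1 with stack BBYBYBY#.

BBYBYBY#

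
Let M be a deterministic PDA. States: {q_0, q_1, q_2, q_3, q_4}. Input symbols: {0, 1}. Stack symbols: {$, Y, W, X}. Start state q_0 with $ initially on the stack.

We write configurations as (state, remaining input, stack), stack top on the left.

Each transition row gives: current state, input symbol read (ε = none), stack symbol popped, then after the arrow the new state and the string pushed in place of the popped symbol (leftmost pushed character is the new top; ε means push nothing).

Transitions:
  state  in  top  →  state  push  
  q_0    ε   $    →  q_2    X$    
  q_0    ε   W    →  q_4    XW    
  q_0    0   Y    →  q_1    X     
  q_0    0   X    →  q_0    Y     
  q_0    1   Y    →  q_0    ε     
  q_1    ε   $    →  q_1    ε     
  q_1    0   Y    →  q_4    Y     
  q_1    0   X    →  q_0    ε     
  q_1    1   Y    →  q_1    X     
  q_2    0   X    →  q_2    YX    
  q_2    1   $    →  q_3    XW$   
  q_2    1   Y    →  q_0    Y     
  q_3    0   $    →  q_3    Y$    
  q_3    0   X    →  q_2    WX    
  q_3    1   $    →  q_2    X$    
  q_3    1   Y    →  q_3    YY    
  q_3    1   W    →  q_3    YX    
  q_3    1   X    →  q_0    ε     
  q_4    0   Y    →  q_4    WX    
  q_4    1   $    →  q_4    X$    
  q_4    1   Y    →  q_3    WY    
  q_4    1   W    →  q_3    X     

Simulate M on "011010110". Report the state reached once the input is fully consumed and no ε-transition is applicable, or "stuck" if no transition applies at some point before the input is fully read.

q_0

(q_0, 011010110, $)
  ε-move, top $: go to q_2, push X$ → (q_2, 011010110, X$)
  read 0, top X: go to q_2, push YX → (q_2, 11010110, YX$)
  read 1, top Y: go to q_0, push Y → (q_0, 1010110, YX$)
  read 1, top Y: go to q_0, push ε → (q_0, 010110, X$)
  read 0, top X: go to q_0, push Y → (q_0, 10110, Y$)
  read 1, top Y: go to q_0, push ε → (q_0, 0110, $)
  ε-move, top $: go to q_2, push X$ → (q_2, 0110, X$)
  read 0, top X: go to q_2, push YX → (q_2, 110, YX$)
  read 1, top Y: go to q_0, push Y → (q_0, 10, YX$)
  read 1, top Y: go to q_0, push ε → (q_0, 0, X$)
  read 0, top X: go to q_0, push Y → (q_0, ε, Y$)
All input consumed; M is in state q_0.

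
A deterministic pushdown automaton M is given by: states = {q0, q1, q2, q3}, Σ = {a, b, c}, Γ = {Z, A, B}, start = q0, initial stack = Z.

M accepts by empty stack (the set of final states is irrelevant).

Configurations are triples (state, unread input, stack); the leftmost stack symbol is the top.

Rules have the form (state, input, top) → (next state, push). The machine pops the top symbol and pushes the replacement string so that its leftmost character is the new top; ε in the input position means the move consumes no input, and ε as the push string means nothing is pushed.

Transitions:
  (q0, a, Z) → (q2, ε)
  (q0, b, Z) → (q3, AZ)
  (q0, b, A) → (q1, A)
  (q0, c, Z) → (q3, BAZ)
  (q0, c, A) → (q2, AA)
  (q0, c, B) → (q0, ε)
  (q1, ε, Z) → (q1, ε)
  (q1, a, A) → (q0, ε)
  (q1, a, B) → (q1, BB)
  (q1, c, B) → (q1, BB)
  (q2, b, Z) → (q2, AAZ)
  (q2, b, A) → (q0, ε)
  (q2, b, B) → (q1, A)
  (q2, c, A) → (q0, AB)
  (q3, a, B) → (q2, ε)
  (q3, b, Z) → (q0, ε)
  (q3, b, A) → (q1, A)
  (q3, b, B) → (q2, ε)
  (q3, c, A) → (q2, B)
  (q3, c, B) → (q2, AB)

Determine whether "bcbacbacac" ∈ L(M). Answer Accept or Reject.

Reject

(q0, bcbacbacac, Z) ⊢ (q3, cbacbacac, AZ) ⊢ (q2, bacbacac, BZ) ⊢ (q1, acbacac, AZ) ⊢ (q0, cbacac, Z) ⊢ (q3, bacac, BAZ) ⊢ (q2, acac, AZ)
No transition applies at (q2, acac, AZ); input not fully consumed.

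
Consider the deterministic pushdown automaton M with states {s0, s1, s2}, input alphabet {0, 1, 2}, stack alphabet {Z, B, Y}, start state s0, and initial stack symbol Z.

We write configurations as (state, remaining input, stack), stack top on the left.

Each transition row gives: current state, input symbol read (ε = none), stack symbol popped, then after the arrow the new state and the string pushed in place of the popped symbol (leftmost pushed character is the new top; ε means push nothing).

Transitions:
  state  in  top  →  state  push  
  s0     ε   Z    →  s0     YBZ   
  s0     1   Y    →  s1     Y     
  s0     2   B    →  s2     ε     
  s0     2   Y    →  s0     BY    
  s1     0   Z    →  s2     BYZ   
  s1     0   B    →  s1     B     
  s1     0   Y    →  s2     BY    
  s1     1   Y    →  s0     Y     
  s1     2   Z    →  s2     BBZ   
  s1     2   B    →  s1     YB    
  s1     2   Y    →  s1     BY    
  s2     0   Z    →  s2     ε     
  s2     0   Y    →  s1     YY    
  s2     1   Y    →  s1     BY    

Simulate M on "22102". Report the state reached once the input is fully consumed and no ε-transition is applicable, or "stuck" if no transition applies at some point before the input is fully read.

s1

(s0, 22102, Z)
  ε-move, top Z: go to s0, push YBZ → (s0, 22102, YBZ)
  read 2, top Y: go to s0, push BY → (s0, 2102, BYBZ)
  read 2, top B: go to s2, push ε → (s2, 102, YBZ)
  read 1, top Y: go to s1, push BY → (s1, 02, BYBZ)
  read 0, top B: go to s1, push B → (s1, 2, BYBZ)
  read 2, top B: go to s1, push YB → (s1, ε, YBYBZ)
All input consumed; M is in state s1.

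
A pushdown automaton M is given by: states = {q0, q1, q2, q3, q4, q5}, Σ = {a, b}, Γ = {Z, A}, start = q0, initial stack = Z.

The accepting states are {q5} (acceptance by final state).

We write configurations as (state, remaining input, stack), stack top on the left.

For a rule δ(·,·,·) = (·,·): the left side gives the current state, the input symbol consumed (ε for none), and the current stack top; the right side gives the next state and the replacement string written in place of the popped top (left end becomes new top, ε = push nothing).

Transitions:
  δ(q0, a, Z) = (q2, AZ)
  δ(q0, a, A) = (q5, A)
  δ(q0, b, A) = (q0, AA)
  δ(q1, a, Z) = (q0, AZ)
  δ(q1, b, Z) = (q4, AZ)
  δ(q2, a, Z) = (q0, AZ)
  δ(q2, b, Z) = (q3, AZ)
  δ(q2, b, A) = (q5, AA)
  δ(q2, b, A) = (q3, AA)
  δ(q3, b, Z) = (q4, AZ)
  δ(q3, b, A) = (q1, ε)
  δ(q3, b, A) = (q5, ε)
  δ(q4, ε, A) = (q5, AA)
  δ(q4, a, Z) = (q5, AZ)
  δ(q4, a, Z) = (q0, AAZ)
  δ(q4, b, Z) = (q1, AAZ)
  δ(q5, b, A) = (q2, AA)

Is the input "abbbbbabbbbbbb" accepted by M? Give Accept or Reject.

No computation consumes all input and reaches a final state.

Reject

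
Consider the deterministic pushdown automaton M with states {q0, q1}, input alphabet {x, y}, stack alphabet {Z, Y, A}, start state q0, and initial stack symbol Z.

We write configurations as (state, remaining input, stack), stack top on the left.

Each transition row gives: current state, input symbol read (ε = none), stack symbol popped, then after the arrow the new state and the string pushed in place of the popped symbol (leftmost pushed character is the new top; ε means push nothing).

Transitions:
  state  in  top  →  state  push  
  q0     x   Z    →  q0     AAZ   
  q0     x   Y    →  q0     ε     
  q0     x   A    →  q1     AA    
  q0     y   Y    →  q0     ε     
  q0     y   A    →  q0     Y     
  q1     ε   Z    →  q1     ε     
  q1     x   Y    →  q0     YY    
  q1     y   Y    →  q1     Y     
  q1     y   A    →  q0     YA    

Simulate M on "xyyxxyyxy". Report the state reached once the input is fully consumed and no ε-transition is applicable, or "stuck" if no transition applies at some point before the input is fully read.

(q0, xyyxxyyxy, Z) ⊢ (q0, yyxxyyxy, AAZ) ⊢ (q0, yxxyyxy, YAZ) ⊢ (q0, xxyyxy, AZ) ⊢ (q1, xyyxy, AAZ)
No transition for (q1, x, top A); M blocks with input xyyxy remaining.

stuck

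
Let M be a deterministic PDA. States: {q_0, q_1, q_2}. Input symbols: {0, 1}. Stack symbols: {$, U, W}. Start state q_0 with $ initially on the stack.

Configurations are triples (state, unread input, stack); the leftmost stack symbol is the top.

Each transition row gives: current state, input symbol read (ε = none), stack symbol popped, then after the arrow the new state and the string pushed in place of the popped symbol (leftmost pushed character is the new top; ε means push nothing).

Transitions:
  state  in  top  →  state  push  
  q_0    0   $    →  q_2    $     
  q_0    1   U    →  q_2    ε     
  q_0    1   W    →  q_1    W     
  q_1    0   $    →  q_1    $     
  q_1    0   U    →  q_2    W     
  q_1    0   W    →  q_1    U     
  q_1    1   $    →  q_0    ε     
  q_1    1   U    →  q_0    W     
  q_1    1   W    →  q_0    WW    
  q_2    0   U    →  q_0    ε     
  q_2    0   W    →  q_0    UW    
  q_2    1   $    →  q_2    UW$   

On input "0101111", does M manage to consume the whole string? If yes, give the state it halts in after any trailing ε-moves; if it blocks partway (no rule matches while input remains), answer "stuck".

q_0

(q_0, 0101111, $) ⊢ (q_2, 101111, $) ⊢ (q_2, 01111, UW$) ⊢ (q_0, 1111, W$) ⊢ (q_1, 111, W$) ⊢ (q_0, 11, WW$) ⊢ (q_1, 1, WW$) ⊢ (q_0, ε, WWW$)
All input consumed; M is in state q_0.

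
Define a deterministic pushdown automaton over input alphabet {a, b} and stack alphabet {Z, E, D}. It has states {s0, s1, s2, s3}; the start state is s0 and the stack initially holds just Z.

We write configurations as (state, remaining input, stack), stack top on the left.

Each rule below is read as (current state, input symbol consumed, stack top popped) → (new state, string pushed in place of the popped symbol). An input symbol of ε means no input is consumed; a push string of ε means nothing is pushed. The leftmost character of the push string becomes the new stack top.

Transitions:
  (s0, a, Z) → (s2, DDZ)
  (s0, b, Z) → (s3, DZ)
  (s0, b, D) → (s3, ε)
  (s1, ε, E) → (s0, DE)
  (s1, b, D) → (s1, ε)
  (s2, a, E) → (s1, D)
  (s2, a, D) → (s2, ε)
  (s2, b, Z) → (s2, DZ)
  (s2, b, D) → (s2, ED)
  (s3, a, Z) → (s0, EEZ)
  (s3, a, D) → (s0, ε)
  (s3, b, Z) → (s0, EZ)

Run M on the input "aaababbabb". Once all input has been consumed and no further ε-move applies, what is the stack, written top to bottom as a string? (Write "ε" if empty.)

Z

(s0, aaababbabb, Z)
  read a, top Z: go to s2, push DDZ → (s2, aababbabb, DDZ)
  read a, top D: go to s2, push ε → (s2, ababbabb, DZ)
  read a, top D: go to s2, push ε → (s2, babbabb, Z)
  read b, top Z: go to s2, push DZ → (s2, abbabb, DZ)
  read a, top D: go to s2, push ε → (s2, bbabb, Z)
  read b, top Z: go to s2, push DZ → (s2, babb, DZ)
  read b, top D: go to s2, push ED → (s2, abb, EDZ)
  read a, top E: go to s1, push D → (s1, bb, DDZ)
  read b, top D: go to s1, push ε → (s1, b, DZ)
  read b, top D: go to s1, push ε → (s1, ε, Z)
All input consumed in state s1 with stack Z.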